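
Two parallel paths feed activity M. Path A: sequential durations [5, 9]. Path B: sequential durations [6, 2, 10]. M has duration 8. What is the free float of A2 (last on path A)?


ES(A2) = sum of predecessors on chain A = 5
EF(A2) = ES + duration = 5 + 9 = 14
Successor of A2 is M. ES(M) = max(sum(A), sum(B)) = max(14, 18) = 18
Free float = ES(successor) - EF(current) = 18 - 14 = 4

4


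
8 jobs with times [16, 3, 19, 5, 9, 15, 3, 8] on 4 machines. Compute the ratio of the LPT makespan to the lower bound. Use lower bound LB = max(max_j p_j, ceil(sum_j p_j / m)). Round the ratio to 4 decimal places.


LPT order: [19, 16, 15, 9, 8, 5, 3, 3]
Machine loads after assignment: [19, 19, 20, 20]
LPT makespan = 20
Lower bound = max(max_job, ceil(total/4)) = max(19, 20) = 20
Ratio = 20 / 20 = 1.0

1.0


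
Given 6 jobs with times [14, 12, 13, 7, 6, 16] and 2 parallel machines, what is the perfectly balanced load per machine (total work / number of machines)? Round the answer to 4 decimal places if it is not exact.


Total processing time = 14 + 12 + 13 + 7 + 6 + 16 = 68
Number of machines = 2
Ideal balanced load = 68 / 2 = 34.0

34.0


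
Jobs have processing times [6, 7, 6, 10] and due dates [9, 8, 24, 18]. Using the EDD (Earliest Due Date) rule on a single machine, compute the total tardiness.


Sort by due date (EDD order): [(7, 8), (6, 9), (10, 18), (6, 24)]
Compute completion times and tardiness:
  Job 1: p=7, d=8, C=7, tardiness=max(0,7-8)=0
  Job 2: p=6, d=9, C=13, tardiness=max(0,13-9)=4
  Job 3: p=10, d=18, C=23, tardiness=max(0,23-18)=5
  Job 4: p=6, d=24, C=29, tardiness=max(0,29-24)=5
Total tardiness = 14

14


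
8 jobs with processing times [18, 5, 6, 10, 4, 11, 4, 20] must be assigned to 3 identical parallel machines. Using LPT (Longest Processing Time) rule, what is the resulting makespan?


Sort jobs in decreasing order (LPT): [20, 18, 11, 10, 6, 5, 4, 4]
Assign each job to the least loaded machine:
  Machine 1: jobs [20, 5], load = 25
  Machine 2: jobs [18, 6, 4], load = 28
  Machine 3: jobs [11, 10, 4], load = 25
Makespan = max load = 28

28


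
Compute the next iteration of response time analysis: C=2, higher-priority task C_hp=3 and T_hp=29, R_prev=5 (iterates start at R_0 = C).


R_next = C + ceil(R_prev / T_hp) * C_hp
ceil(5 / 29) = ceil(0.1724) = 1
Interference = 1 * 3 = 3
R_next = 2 + 3 = 5
R_next = R_prev, so the iteration has converged (response time = 5).

5


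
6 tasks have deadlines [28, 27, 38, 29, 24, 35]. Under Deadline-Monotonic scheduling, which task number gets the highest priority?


Sort tasks by relative deadline (ascending):
  Task 5: deadline = 24
  Task 2: deadline = 27
  Task 1: deadline = 28
  Task 4: deadline = 29
  Task 6: deadline = 35
  Task 3: deadline = 38
Priority order (highest first): [5, 2, 1, 4, 6, 3]
Highest priority task = 5

5


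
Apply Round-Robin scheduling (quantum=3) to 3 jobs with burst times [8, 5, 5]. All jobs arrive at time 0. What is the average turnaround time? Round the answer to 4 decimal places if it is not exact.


Time quantum = 3
Execution trace:
  J1 runs 3 units, time = 3
  J2 runs 3 units, time = 6
  J3 runs 3 units, time = 9
  J1 runs 3 units, time = 12
  J2 runs 2 units, time = 14
  J3 runs 2 units, time = 16
  J1 runs 2 units, time = 18
Finish times: [18, 14, 16]
Average turnaround = 48/3 = 16.0

16.0


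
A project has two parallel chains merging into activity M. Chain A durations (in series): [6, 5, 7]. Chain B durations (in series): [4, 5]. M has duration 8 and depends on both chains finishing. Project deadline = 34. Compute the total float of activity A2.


Forward pass: ES(A2) = sum of predecessors on chain A = 6
EF = ES + duration = 6 + 5 = 11
Backward pass: LF(M) = deadline = 34; LS(M) = 34 - 8 = 26
LF(A2) = LS(M) - sum(successors on chain A) = 26 - 7 = 19
LS = LF - duration = 19 - 5 = 14
Total float = LS - ES = 14 - 6 = 8

8


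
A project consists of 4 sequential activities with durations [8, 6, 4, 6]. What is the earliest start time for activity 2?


Activity 2 starts after activities 1 through 1 complete.
Predecessor durations: [8]
ES = 8 = 8

8


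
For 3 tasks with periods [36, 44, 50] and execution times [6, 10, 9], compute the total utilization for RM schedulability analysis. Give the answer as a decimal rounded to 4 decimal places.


Compute individual utilizations (exact fractions):
  Task 1: C/T = 6/36 = 1/6 (approx. 0.1667)
  Task 2: C/T = 10/44 = 5/22 (approx. 0.2273)
  Task 3: C/T = 9/50 (approx. 0.18)
Total utilization U = 1/6 + 5/22 + 9/50 = 947/1650
Rounded to 4 decimal places: U = 0.5739
RM (Liu & Layland) bound for 3 tasks = 0.779763; compare with U = 947/1650 (approx. 0.573939)
U <= bound, so schedulable by RM sufficient condition.

0.5739


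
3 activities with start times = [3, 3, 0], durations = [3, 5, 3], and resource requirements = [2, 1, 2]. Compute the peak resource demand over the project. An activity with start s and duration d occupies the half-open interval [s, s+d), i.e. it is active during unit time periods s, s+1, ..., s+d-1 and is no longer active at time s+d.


Each activity i is active on [start_i, start_i + duration_i).
Compute total resource usage per time slot:
  t=0: active resources = [2], total = 2
  t=1: active resources = [2], total = 2
  t=2: active resources = [2], total = 2
  t=3: active resources = [2, 1], total = 3
  t=4: active resources = [2, 1], total = 3
  t=5: active resources = [2, 1], total = 3
  t=6: active resources = [1], total = 1
  t=7: active resources = [1], total = 1
Peak resource demand = 3

3


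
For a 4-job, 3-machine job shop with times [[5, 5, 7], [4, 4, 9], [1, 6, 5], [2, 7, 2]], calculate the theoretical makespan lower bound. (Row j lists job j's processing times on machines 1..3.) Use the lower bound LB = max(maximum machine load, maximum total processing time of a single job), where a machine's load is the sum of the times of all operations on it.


Machine loads:
  Machine 1: 5 + 4 + 1 + 2 = 12
  Machine 2: 5 + 4 + 6 + 7 = 22
  Machine 3: 7 + 9 + 5 + 2 = 23
Max machine load = 23
Job totals:
  Job 1: 17
  Job 2: 17
  Job 3: 12
  Job 4: 11
Max job total = 17
Lower bound = max(23, 17) = 23

23


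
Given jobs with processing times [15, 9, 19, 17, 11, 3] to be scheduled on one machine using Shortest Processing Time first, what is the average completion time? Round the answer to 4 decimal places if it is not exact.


Sort jobs by processing time (SPT order): [3, 9, 11, 15, 17, 19]
Compute completion times sequentially:
  Job 1: processing = 3, completes at 3
  Job 2: processing = 9, completes at 12
  Job 3: processing = 11, completes at 23
  Job 4: processing = 15, completes at 38
  Job 5: processing = 17, completes at 55
  Job 6: processing = 19, completes at 74
Sum of completion times = 205
Average completion time = 205/6 = 34.1667

34.1667


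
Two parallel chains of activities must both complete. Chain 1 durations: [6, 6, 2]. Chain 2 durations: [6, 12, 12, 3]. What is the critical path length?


Path A total = 6 + 6 + 2 = 14
Path B total = 6 + 12 + 12 + 3 = 33
Critical path = longest path = max(14, 33) = 33

33


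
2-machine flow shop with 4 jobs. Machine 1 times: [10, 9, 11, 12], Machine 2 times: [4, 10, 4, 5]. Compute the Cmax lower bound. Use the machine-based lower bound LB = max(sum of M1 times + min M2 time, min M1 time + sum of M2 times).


LB1 = sum(M1 times) + min(M2 times) = 42 + 4 = 46
LB2 = min(M1 times) + sum(M2 times) = 9 + 23 = 32
Lower bound = max(LB1, LB2) = max(46, 32) = 46

46


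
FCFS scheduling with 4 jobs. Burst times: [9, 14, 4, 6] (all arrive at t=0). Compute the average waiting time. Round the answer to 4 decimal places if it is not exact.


FCFS order (as given): [9, 14, 4, 6]
Waiting times:
  Job 1: wait = 0
  Job 2: wait = 9
  Job 3: wait = 23
  Job 4: wait = 27
Sum of waiting times = 59
Average waiting time = 59/4 = 14.75

14.75


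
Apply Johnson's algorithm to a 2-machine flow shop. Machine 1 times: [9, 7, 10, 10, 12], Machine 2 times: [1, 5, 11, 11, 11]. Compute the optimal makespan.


Apply Johnson's rule:
  Group 1 (a <= b): [(3, 10, 11), (4, 10, 11)]
  Group 2 (a > b): [(5, 12, 11), (2, 7, 5), (1, 9, 1)]
Optimal job order: [3, 4, 5, 2, 1]
Schedule:
  Job 3: M1 done at 10, M2 done at 21
  Job 4: M1 done at 20, M2 done at 32
  Job 5: M1 done at 32, M2 done at 43
  Job 2: M1 done at 39, M2 done at 48
  Job 1: M1 done at 48, M2 done at 49
Makespan = 49

49


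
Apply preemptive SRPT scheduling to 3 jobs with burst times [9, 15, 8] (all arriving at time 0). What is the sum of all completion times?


Since all jobs arrive at t=0, SRPT equals SPT ordering.
SPT order: [8, 9, 15]
Completion times:
  Job 1: p=8, C=8
  Job 2: p=9, C=17
  Job 3: p=15, C=32
Total completion time = 8 + 17 + 32 = 57

57


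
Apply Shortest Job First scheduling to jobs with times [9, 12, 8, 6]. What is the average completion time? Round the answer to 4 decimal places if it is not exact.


SJF order (ascending): [6, 8, 9, 12]
Completion times:
  Job 1: burst=6, C=6
  Job 2: burst=8, C=14
  Job 3: burst=9, C=23
  Job 4: burst=12, C=35
Average completion = 78/4 = 19.5

19.5


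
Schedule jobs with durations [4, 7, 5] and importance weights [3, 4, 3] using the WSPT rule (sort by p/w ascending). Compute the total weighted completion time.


Compute p/w ratios and sort ascending (WSPT): [(4, 3), (5, 3), (7, 4)]
Compute weighted completion times:
  Job (p=4,w=3): C=4, w*C=3*4=12
  Job (p=5,w=3): C=9, w*C=3*9=27
  Job (p=7,w=4): C=16, w*C=4*16=64
Total weighted completion time = 103

103


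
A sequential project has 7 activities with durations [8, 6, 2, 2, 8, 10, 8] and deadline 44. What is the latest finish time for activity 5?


LF(activity 5) = deadline - sum of successor durations
Successors: activities 6 through 7 with durations [10, 8]
Sum of successor durations = 18
LF = 44 - 18 = 26

26


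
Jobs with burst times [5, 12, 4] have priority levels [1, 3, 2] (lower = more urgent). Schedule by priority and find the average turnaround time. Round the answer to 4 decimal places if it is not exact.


Sort by priority (ascending = highest first):
Order: [(1, 5), (2, 4), (3, 12)]
Completion times:
  Priority 1, burst=5, C=5
  Priority 2, burst=4, C=9
  Priority 3, burst=12, C=21
Average turnaround = 35/3 = 11.6667

11.6667


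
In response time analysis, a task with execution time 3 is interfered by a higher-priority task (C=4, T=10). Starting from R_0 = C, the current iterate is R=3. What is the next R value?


R_next = C + ceil(R_prev / T_hp) * C_hp
ceil(3 / 10) = ceil(0.3) = 1
Interference = 1 * 4 = 4
R_next = 3 + 4 = 7

7


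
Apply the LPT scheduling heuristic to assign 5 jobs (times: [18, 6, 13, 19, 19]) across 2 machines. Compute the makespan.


Sort jobs in decreasing order (LPT): [19, 19, 18, 13, 6]
Assign each job to the least loaded machine:
  Machine 1: jobs [19, 18], load = 37
  Machine 2: jobs [19, 13, 6], load = 38
Makespan = max load = 38

38


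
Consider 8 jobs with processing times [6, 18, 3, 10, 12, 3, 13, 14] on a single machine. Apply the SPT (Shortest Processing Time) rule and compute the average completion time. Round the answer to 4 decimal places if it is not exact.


Sort jobs by processing time (SPT order): [3, 3, 6, 10, 12, 13, 14, 18]
Compute completion times sequentially:
  Job 1: processing = 3, completes at 3
  Job 2: processing = 3, completes at 6
  Job 3: processing = 6, completes at 12
  Job 4: processing = 10, completes at 22
  Job 5: processing = 12, completes at 34
  Job 6: processing = 13, completes at 47
  Job 7: processing = 14, completes at 61
  Job 8: processing = 18, completes at 79
Sum of completion times = 264
Average completion time = 264/8 = 33.0

33.0


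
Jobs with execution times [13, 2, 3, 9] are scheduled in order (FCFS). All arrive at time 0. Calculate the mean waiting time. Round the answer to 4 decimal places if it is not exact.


FCFS order (as given): [13, 2, 3, 9]
Waiting times:
  Job 1: wait = 0
  Job 2: wait = 13
  Job 3: wait = 15
  Job 4: wait = 18
Sum of waiting times = 46
Average waiting time = 46/4 = 11.5

11.5


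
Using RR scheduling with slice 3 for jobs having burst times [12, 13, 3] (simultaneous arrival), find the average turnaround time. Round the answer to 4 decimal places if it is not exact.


Time quantum = 3
Execution trace:
  J1 runs 3 units, time = 3
  J2 runs 3 units, time = 6
  J3 runs 3 units, time = 9
  J1 runs 3 units, time = 12
  J2 runs 3 units, time = 15
  J1 runs 3 units, time = 18
  J2 runs 3 units, time = 21
  J1 runs 3 units, time = 24
  J2 runs 3 units, time = 27
  J2 runs 1 units, time = 28
Finish times: [24, 28, 9]
Average turnaround = 61/3 = 20.3333

20.3333


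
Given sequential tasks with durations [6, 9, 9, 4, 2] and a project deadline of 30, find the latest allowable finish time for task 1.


LF(activity 1) = deadline - sum of successor durations
Successors: activities 2 through 5 with durations [9, 9, 4, 2]
Sum of successor durations = 24
LF = 30 - 24 = 6

6


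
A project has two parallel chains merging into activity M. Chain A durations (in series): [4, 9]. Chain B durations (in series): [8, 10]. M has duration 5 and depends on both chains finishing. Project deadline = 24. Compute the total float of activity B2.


Forward pass: ES(B2) = sum of predecessors on chain B = 8
EF = ES + duration = 8 + 10 = 18
Backward pass: LF(M) = deadline = 24; LS(M) = 24 - 5 = 19
LF(B2) = LS(M) - sum(successors on chain B) = 19 - 0 = 19
LS = LF - duration = 19 - 10 = 9
Total float = LS - ES = 9 - 8 = 1

1


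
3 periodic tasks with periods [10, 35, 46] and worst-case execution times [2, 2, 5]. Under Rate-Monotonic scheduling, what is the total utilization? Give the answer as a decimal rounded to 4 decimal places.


Compute individual utilizations (exact fractions):
  Task 1: C/T = 2/10 = 1/5 (approx. 0.2)
  Task 2: C/T = 2/35 (approx. 0.0571)
  Task 3: C/T = 5/46 (approx. 0.1087)
Total utilization U = 1/5 + 2/35 + 5/46 = 589/1610
Rounded to 4 decimal places: U = 0.3658
RM (Liu & Layland) bound for 3 tasks = 0.779763; compare with U = 589/1610 (approx. 0.365839)
U <= bound, so schedulable by RM sufficient condition.

0.3658


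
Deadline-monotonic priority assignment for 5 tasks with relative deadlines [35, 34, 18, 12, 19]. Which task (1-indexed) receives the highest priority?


Sort tasks by relative deadline (ascending):
  Task 4: deadline = 12
  Task 3: deadline = 18
  Task 5: deadline = 19
  Task 2: deadline = 34
  Task 1: deadline = 35
Priority order (highest first): [4, 3, 5, 2, 1]
Highest priority task = 4

4


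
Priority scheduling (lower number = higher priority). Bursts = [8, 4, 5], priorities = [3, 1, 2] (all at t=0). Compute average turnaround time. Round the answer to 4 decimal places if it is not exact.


Sort by priority (ascending = highest first):
Order: [(1, 4), (2, 5), (3, 8)]
Completion times:
  Priority 1, burst=4, C=4
  Priority 2, burst=5, C=9
  Priority 3, burst=8, C=17
Average turnaround = 30/3 = 10.0

10.0


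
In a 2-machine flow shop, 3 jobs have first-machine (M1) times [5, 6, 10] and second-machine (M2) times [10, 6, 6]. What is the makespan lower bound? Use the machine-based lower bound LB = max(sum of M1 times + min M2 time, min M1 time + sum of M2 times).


LB1 = sum(M1 times) + min(M2 times) = 21 + 6 = 27
LB2 = min(M1 times) + sum(M2 times) = 5 + 22 = 27
Lower bound = max(LB1, LB2) = max(27, 27) = 27

27


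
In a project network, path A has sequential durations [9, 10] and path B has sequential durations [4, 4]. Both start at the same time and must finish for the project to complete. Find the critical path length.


Path A total = 9 + 10 = 19
Path B total = 4 + 4 = 8
Critical path = longest path = max(19, 8) = 19

19


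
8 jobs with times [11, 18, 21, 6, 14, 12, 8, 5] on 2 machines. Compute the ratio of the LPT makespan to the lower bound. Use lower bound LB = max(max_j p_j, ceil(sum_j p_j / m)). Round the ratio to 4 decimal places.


LPT order: [21, 18, 14, 12, 11, 8, 6, 5]
Machine loads after assignment: [47, 48]
LPT makespan = 48
Lower bound = max(max_job, ceil(total/2)) = max(21, 48) = 48
Ratio = 48 / 48 = 1.0

1.0


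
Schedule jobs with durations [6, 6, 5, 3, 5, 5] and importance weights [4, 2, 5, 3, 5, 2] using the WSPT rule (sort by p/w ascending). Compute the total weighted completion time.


Compute p/w ratios and sort ascending (WSPT): [(5, 5), (3, 3), (5, 5), (6, 4), (5, 2), (6, 2)]
Compute weighted completion times:
  Job (p=5,w=5): C=5, w*C=5*5=25
  Job (p=3,w=3): C=8, w*C=3*8=24
  Job (p=5,w=5): C=13, w*C=5*13=65
  Job (p=6,w=4): C=19, w*C=4*19=76
  Job (p=5,w=2): C=24, w*C=2*24=48
  Job (p=6,w=2): C=30, w*C=2*30=60
Total weighted completion time = 298

298


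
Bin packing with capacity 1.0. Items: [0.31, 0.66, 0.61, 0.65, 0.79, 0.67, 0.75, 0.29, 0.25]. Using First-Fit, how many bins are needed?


Place items sequentially using First-Fit:
  Item 0.31 -> new Bin 1
  Item 0.66 -> Bin 1 (now 0.97)
  Item 0.61 -> new Bin 2
  Item 0.65 -> new Bin 3
  Item 0.79 -> new Bin 4
  Item 0.67 -> new Bin 5
  Item 0.75 -> new Bin 6
  Item 0.29 -> Bin 2 (now 0.9)
  Item 0.25 -> Bin 3 (now 0.9)
Total bins used = 6

6


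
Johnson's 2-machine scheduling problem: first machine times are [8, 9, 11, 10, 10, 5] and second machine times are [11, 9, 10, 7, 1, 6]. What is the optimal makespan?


Apply Johnson's rule:
  Group 1 (a <= b): [(6, 5, 6), (1, 8, 11), (2, 9, 9)]
  Group 2 (a > b): [(3, 11, 10), (4, 10, 7), (5, 10, 1)]
Optimal job order: [6, 1, 2, 3, 4, 5]
Schedule:
  Job 6: M1 done at 5, M2 done at 11
  Job 1: M1 done at 13, M2 done at 24
  Job 2: M1 done at 22, M2 done at 33
  Job 3: M1 done at 33, M2 done at 43
  Job 4: M1 done at 43, M2 done at 50
  Job 5: M1 done at 53, M2 done at 54
Makespan = 54

54


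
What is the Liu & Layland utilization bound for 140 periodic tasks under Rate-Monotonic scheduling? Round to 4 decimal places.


Compute 2^(1/140) = 1.0049633280
Subtract 1: 1.0049633280 - 1 = 0.0049633280
Multiply by n: 140 * 0.0049633280 = 0.6948659200
Round to 4 dp: 0.6949

0.6949


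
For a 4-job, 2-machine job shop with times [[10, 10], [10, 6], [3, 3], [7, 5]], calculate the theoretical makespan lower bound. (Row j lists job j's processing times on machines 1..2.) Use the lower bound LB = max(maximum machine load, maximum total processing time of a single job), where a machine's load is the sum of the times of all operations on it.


Machine loads:
  Machine 1: 10 + 10 + 3 + 7 = 30
  Machine 2: 10 + 6 + 3 + 5 = 24
Max machine load = 30
Job totals:
  Job 1: 20
  Job 2: 16
  Job 3: 6
  Job 4: 12
Max job total = 20
Lower bound = max(30, 20) = 30

30


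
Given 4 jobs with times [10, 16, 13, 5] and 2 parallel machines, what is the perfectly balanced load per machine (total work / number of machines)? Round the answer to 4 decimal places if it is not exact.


Total processing time = 10 + 16 + 13 + 5 = 44
Number of machines = 2
Ideal balanced load = 44 / 2 = 22.0

22.0


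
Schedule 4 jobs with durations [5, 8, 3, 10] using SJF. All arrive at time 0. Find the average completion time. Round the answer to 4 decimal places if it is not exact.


SJF order (ascending): [3, 5, 8, 10]
Completion times:
  Job 1: burst=3, C=3
  Job 2: burst=5, C=8
  Job 3: burst=8, C=16
  Job 4: burst=10, C=26
Average completion = 53/4 = 13.25

13.25


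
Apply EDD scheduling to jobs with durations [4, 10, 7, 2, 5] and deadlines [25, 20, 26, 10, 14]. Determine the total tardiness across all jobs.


Sort by due date (EDD order): [(2, 10), (5, 14), (10, 20), (4, 25), (7, 26)]
Compute completion times and tardiness:
  Job 1: p=2, d=10, C=2, tardiness=max(0,2-10)=0
  Job 2: p=5, d=14, C=7, tardiness=max(0,7-14)=0
  Job 3: p=10, d=20, C=17, tardiness=max(0,17-20)=0
  Job 4: p=4, d=25, C=21, tardiness=max(0,21-25)=0
  Job 5: p=7, d=26, C=28, tardiness=max(0,28-26)=2
Total tardiness = 2

2


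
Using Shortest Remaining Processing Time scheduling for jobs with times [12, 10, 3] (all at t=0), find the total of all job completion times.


Since all jobs arrive at t=0, SRPT equals SPT ordering.
SPT order: [3, 10, 12]
Completion times:
  Job 1: p=3, C=3
  Job 2: p=10, C=13
  Job 3: p=12, C=25
Total completion time = 3 + 13 + 25 = 41

41


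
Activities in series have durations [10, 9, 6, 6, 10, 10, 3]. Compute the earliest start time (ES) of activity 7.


Activity 7 starts after activities 1 through 6 complete.
Predecessor durations: [10, 9, 6, 6, 10, 10]
ES = 10 + 9 + 6 + 6 + 10 + 10 = 51

51


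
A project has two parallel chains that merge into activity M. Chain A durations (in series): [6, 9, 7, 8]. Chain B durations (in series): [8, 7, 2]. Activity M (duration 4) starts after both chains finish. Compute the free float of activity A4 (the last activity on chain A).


ES(A4) = sum of predecessors on chain A = 22
EF(A4) = ES + duration = 22 + 8 = 30
Successor of A4 is M. ES(M) = max(sum(A), sum(B)) = max(30, 17) = 30
Free float = ES(successor) - EF(current) = 30 - 30 = 0

0


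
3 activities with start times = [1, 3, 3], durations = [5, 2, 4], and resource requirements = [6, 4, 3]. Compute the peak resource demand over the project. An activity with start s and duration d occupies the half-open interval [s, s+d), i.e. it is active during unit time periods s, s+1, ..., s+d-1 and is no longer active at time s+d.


Each activity i is active on [start_i, start_i + duration_i).
Compute total resource usage per time slot:
  t=0: active resources = [], total = 0
  t=1: active resources = [6], total = 6
  t=2: active resources = [6], total = 6
  t=3: active resources = [6, 4, 3], total = 13
  t=4: active resources = [6, 4, 3], total = 13
  t=5: active resources = [6, 3], total = 9
  t=6: active resources = [3], total = 3
Peak resource demand = 13

13


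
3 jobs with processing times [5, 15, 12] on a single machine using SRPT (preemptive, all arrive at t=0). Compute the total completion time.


Since all jobs arrive at t=0, SRPT equals SPT ordering.
SPT order: [5, 12, 15]
Completion times:
  Job 1: p=5, C=5
  Job 2: p=12, C=17
  Job 3: p=15, C=32
Total completion time = 5 + 17 + 32 = 54

54


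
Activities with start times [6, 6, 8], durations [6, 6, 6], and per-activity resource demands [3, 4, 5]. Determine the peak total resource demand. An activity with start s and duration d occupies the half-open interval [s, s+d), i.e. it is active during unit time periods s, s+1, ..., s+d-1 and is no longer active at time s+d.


Each activity i is active on [start_i, start_i + duration_i).
Compute total resource usage per time slot:
  t=0: active resources = [], total = 0
  t=1: active resources = [], total = 0
  t=2: active resources = [], total = 0
  t=3: active resources = [], total = 0
  t=4: active resources = [], total = 0
  t=5: active resources = [], total = 0
  t=6: active resources = [3, 4], total = 7
  t=7: active resources = [3, 4], total = 7
  t=8: active resources = [3, 4, 5], total = 12
  t=9: active resources = [3, 4, 5], total = 12
  t=10: active resources = [3, 4, 5], total = 12
  t=11: active resources = [3, 4, 5], total = 12
  t=12: active resources = [5], total = 5
  t=13: active resources = [5], total = 5
Peak resource demand = 12

12


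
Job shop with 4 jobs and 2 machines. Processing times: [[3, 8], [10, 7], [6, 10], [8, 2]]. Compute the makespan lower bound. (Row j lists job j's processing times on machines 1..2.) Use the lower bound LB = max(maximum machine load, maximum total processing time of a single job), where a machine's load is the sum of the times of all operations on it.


Machine loads:
  Machine 1: 3 + 10 + 6 + 8 = 27
  Machine 2: 8 + 7 + 10 + 2 = 27
Max machine load = 27
Job totals:
  Job 1: 11
  Job 2: 17
  Job 3: 16
  Job 4: 10
Max job total = 17
Lower bound = max(27, 17) = 27

27


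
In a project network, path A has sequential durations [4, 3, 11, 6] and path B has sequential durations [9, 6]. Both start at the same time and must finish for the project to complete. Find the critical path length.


Path A total = 4 + 3 + 11 + 6 = 24
Path B total = 9 + 6 = 15
Critical path = longest path = max(24, 15) = 24

24


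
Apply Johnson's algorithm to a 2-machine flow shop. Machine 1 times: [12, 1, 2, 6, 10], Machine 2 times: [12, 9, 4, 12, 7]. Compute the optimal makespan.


Apply Johnson's rule:
  Group 1 (a <= b): [(2, 1, 9), (3, 2, 4), (4, 6, 12), (1, 12, 12)]
  Group 2 (a > b): [(5, 10, 7)]
Optimal job order: [2, 3, 4, 1, 5]
Schedule:
  Job 2: M1 done at 1, M2 done at 10
  Job 3: M1 done at 3, M2 done at 14
  Job 4: M1 done at 9, M2 done at 26
  Job 1: M1 done at 21, M2 done at 38
  Job 5: M1 done at 31, M2 done at 45
Makespan = 45

45


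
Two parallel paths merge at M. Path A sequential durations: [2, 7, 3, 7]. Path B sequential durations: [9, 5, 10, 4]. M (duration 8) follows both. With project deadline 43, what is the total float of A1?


Forward pass: ES(A1) = sum of predecessors on chain A = 0
EF = ES + duration = 0 + 2 = 2
Backward pass: LF(M) = deadline = 43; LS(M) = 43 - 8 = 35
LF(A1) = LS(M) - sum(successors on chain A) = 35 - 17 = 18
LS = LF - duration = 18 - 2 = 16
Total float = LS - ES = 16 - 0 = 16

16


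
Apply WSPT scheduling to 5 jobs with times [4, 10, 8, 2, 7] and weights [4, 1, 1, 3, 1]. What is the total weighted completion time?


Compute p/w ratios and sort ascending (WSPT): [(2, 3), (4, 4), (7, 1), (8, 1), (10, 1)]
Compute weighted completion times:
  Job (p=2,w=3): C=2, w*C=3*2=6
  Job (p=4,w=4): C=6, w*C=4*6=24
  Job (p=7,w=1): C=13, w*C=1*13=13
  Job (p=8,w=1): C=21, w*C=1*21=21
  Job (p=10,w=1): C=31, w*C=1*31=31
Total weighted completion time = 95

95


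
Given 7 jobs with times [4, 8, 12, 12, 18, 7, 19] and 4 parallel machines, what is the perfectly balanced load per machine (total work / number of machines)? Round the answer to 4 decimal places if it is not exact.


Total processing time = 4 + 8 + 12 + 12 + 18 + 7 + 19 = 80
Number of machines = 4
Ideal balanced load = 80 / 4 = 20.0

20.0


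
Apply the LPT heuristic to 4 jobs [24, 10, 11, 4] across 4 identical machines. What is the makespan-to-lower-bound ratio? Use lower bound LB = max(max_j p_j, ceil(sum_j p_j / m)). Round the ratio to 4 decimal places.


LPT order: [24, 11, 10, 4]
Machine loads after assignment: [24, 11, 10, 4]
LPT makespan = 24
Lower bound = max(max_job, ceil(total/4)) = max(24, 13) = 24
Ratio = 24 / 24 = 1.0

1.0


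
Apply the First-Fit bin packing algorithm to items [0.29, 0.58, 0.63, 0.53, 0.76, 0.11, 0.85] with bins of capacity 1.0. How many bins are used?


Place items sequentially using First-Fit:
  Item 0.29 -> new Bin 1
  Item 0.58 -> Bin 1 (now 0.87)
  Item 0.63 -> new Bin 2
  Item 0.53 -> new Bin 3
  Item 0.76 -> new Bin 4
  Item 0.11 -> Bin 1 (now 0.98)
  Item 0.85 -> new Bin 5
Total bins used = 5

5


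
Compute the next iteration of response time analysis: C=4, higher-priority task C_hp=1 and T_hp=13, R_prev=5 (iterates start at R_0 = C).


R_next = C + ceil(R_prev / T_hp) * C_hp
ceil(5 / 13) = ceil(0.3846) = 1
Interference = 1 * 1 = 1
R_next = 4 + 1 = 5
R_next = R_prev, so the iteration has converged (response time = 5).

5


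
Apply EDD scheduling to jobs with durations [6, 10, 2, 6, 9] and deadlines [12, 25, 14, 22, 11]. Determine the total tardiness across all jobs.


Sort by due date (EDD order): [(9, 11), (6, 12), (2, 14), (6, 22), (10, 25)]
Compute completion times and tardiness:
  Job 1: p=9, d=11, C=9, tardiness=max(0,9-11)=0
  Job 2: p=6, d=12, C=15, tardiness=max(0,15-12)=3
  Job 3: p=2, d=14, C=17, tardiness=max(0,17-14)=3
  Job 4: p=6, d=22, C=23, tardiness=max(0,23-22)=1
  Job 5: p=10, d=25, C=33, tardiness=max(0,33-25)=8
Total tardiness = 15

15


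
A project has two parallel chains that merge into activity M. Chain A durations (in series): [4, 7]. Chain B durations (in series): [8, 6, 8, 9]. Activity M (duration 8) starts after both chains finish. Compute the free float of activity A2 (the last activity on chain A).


ES(A2) = sum of predecessors on chain A = 4
EF(A2) = ES + duration = 4 + 7 = 11
Successor of A2 is M. ES(M) = max(sum(A), sum(B)) = max(11, 31) = 31
Free float = ES(successor) - EF(current) = 31 - 11 = 20

20


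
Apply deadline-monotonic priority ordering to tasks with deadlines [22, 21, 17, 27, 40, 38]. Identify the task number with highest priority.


Sort tasks by relative deadline (ascending):
  Task 3: deadline = 17
  Task 2: deadline = 21
  Task 1: deadline = 22
  Task 4: deadline = 27
  Task 6: deadline = 38
  Task 5: deadline = 40
Priority order (highest first): [3, 2, 1, 4, 6, 5]
Highest priority task = 3

3


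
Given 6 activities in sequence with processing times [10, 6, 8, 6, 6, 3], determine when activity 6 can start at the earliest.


Activity 6 starts after activities 1 through 5 complete.
Predecessor durations: [10, 6, 8, 6, 6]
ES = 10 + 6 + 8 + 6 + 6 = 36

36


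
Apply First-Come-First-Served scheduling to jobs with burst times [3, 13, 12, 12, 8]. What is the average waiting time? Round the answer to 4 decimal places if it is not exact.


FCFS order (as given): [3, 13, 12, 12, 8]
Waiting times:
  Job 1: wait = 0
  Job 2: wait = 3
  Job 3: wait = 16
  Job 4: wait = 28
  Job 5: wait = 40
Sum of waiting times = 87
Average waiting time = 87/5 = 17.4

17.4


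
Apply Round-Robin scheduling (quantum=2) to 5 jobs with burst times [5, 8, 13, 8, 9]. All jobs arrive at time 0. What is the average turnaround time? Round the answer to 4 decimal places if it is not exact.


Time quantum = 2
Execution trace:
  J1 runs 2 units, time = 2
  J2 runs 2 units, time = 4
  J3 runs 2 units, time = 6
  J4 runs 2 units, time = 8
  J5 runs 2 units, time = 10
  J1 runs 2 units, time = 12
  J2 runs 2 units, time = 14
  J3 runs 2 units, time = 16
  J4 runs 2 units, time = 18
  J5 runs 2 units, time = 20
  J1 runs 1 units, time = 21
  J2 runs 2 units, time = 23
  J3 runs 2 units, time = 25
  J4 runs 2 units, time = 27
  J5 runs 2 units, time = 29
  J2 runs 2 units, time = 31
  J3 runs 2 units, time = 33
  J4 runs 2 units, time = 35
  J5 runs 2 units, time = 37
  J3 runs 2 units, time = 39
  J5 runs 1 units, time = 40
  J3 runs 2 units, time = 42
  J3 runs 1 units, time = 43
Finish times: [21, 31, 43, 35, 40]
Average turnaround = 170/5 = 34.0

34.0


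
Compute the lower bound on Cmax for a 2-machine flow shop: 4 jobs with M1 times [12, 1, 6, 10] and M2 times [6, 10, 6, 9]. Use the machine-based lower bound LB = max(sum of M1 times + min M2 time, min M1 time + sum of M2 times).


LB1 = sum(M1 times) + min(M2 times) = 29 + 6 = 35
LB2 = min(M1 times) + sum(M2 times) = 1 + 31 = 32
Lower bound = max(LB1, LB2) = max(35, 32) = 35

35


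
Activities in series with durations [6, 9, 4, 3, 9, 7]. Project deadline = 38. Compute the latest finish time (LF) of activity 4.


LF(activity 4) = deadline - sum of successor durations
Successors: activities 5 through 6 with durations [9, 7]
Sum of successor durations = 16
LF = 38 - 16 = 22

22


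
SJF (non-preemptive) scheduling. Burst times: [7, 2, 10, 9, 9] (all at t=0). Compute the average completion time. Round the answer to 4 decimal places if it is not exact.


SJF order (ascending): [2, 7, 9, 9, 10]
Completion times:
  Job 1: burst=2, C=2
  Job 2: burst=7, C=9
  Job 3: burst=9, C=18
  Job 4: burst=9, C=27
  Job 5: burst=10, C=37
Average completion = 93/5 = 18.6

18.6


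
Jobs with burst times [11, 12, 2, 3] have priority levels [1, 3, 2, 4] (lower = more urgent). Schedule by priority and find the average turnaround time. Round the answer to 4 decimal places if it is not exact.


Sort by priority (ascending = highest first):
Order: [(1, 11), (2, 2), (3, 12), (4, 3)]
Completion times:
  Priority 1, burst=11, C=11
  Priority 2, burst=2, C=13
  Priority 3, burst=12, C=25
  Priority 4, burst=3, C=28
Average turnaround = 77/4 = 19.25

19.25


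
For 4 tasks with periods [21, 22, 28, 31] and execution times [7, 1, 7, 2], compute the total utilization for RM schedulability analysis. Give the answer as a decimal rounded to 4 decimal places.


Compute individual utilizations (exact fractions):
  Task 1: C/T = 7/21 = 1/3 (approx. 0.3333)
  Task 2: C/T = 1/22 (approx. 0.0455)
  Task 3: C/T = 7/28 = 1/4 (approx. 0.25)
  Task 4: C/T = 2/31 (approx. 0.0645)
Total utilization U = 1/3 + 1/22 + 1/4 + 2/31 = 2837/4092
Rounded to 4 decimal places: U = 0.6933
RM (Liu & Layland) bound for 4 tasks = 0.756828; compare with U = 2837/4092 (approx. 0.693304)
U <= bound, so schedulable by RM sufficient condition.

0.6933


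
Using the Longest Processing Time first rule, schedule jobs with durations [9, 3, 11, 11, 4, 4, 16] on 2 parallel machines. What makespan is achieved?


Sort jobs in decreasing order (LPT): [16, 11, 11, 9, 4, 4, 3]
Assign each job to the least loaded machine:
  Machine 1: jobs [16, 9, 4], load = 29
  Machine 2: jobs [11, 11, 4, 3], load = 29
Makespan = max load = 29

29


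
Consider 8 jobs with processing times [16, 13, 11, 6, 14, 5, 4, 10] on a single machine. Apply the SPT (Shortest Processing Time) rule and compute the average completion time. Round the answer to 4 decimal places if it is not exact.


Sort jobs by processing time (SPT order): [4, 5, 6, 10, 11, 13, 14, 16]
Compute completion times sequentially:
  Job 1: processing = 4, completes at 4
  Job 2: processing = 5, completes at 9
  Job 3: processing = 6, completes at 15
  Job 4: processing = 10, completes at 25
  Job 5: processing = 11, completes at 36
  Job 6: processing = 13, completes at 49
  Job 7: processing = 14, completes at 63
  Job 8: processing = 16, completes at 79
Sum of completion times = 280
Average completion time = 280/8 = 35.0

35.0


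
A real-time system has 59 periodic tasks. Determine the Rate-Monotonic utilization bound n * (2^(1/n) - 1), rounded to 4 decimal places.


Compute 2^(1/59) = 1.0118175391
Subtract 1: 1.0118175391 - 1 = 0.0118175391
Multiply by n: 59 * 0.0118175391 = 0.6972348069
Round to 4 dp: 0.6972

0.6972


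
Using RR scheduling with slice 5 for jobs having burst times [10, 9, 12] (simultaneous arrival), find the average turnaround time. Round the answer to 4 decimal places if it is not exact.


Time quantum = 5
Execution trace:
  J1 runs 5 units, time = 5
  J2 runs 5 units, time = 10
  J3 runs 5 units, time = 15
  J1 runs 5 units, time = 20
  J2 runs 4 units, time = 24
  J3 runs 5 units, time = 29
  J3 runs 2 units, time = 31
Finish times: [20, 24, 31]
Average turnaround = 75/3 = 25.0

25.0


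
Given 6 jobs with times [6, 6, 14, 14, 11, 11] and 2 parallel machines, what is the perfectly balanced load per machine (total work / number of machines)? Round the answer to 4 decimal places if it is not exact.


Total processing time = 6 + 6 + 14 + 14 + 11 + 11 = 62
Number of machines = 2
Ideal balanced load = 62 / 2 = 31.0

31.0


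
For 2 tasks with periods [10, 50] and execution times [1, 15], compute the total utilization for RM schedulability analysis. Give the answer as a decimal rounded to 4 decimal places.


Compute individual utilizations (exact fractions):
  Task 1: C/T = 1/10 (approx. 0.1)
  Task 2: C/T = 15/50 = 3/10 (approx. 0.3)
Total utilization U = 1/10 + 3/10 = 2/5
Rounded to 4 decimal places: U = 0.4000
RM (Liu & Layland) bound for 2 tasks = 0.828427; compare with U = 2/5 (approx. 0.400000)
U <= bound, so schedulable by RM sufficient condition.

0.4000


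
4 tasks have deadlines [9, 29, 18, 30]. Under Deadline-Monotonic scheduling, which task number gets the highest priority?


Sort tasks by relative deadline (ascending):
  Task 1: deadline = 9
  Task 3: deadline = 18
  Task 2: deadline = 29
  Task 4: deadline = 30
Priority order (highest first): [1, 3, 2, 4]
Highest priority task = 1

1


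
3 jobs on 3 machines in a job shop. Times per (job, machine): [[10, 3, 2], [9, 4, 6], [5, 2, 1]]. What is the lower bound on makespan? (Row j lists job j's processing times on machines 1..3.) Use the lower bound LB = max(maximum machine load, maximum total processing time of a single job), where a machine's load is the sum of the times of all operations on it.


Machine loads:
  Machine 1: 10 + 9 + 5 = 24
  Machine 2: 3 + 4 + 2 = 9
  Machine 3: 2 + 6 + 1 = 9
Max machine load = 24
Job totals:
  Job 1: 15
  Job 2: 19
  Job 3: 8
Max job total = 19
Lower bound = max(24, 19) = 24

24


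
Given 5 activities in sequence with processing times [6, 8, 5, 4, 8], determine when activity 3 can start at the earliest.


Activity 3 starts after activities 1 through 2 complete.
Predecessor durations: [6, 8]
ES = 6 + 8 = 14

14


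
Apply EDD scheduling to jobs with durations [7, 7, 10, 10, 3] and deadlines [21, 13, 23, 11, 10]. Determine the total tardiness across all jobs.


Sort by due date (EDD order): [(3, 10), (10, 11), (7, 13), (7, 21), (10, 23)]
Compute completion times and tardiness:
  Job 1: p=3, d=10, C=3, tardiness=max(0,3-10)=0
  Job 2: p=10, d=11, C=13, tardiness=max(0,13-11)=2
  Job 3: p=7, d=13, C=20, tardiness=max(0,20-13)=7
  Job 4: p=7, d=21, C=27, tardiness=max(0,27-21)=6
  Job 5: p=10, d=23, C=37, tardiness=max(0,37-23)=14
Total tardiness = 29

29


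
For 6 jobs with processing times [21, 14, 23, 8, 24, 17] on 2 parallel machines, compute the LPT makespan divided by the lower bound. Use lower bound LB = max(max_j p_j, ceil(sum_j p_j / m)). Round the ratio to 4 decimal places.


LPT order: [24, 23, 21, 17, 14, 8]
Machine loads after assignment: [55, 52]
LPT makespan = 55
Lower bound = max(max_job, ceil(total/2)) = max(24, 54) = 54
Ratio = 55 / 54 = 1.0185

1.0185


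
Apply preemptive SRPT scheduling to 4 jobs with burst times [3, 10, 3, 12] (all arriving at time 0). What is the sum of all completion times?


Since all jobs arrive at t=0, SRPT equals SPT ordering.
SPT order: [3, 3, 10, 12]
Completion times:
  Job 1: p=3, C=3
  Job 2: p=3, C=6
  Job 3: p=10, C=16
  Job 4: p=12, C=28
Total completion time = 3 + 6 + 16 + 28 = 53

53


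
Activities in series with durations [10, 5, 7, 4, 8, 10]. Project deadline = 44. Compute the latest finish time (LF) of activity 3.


LF(activity 3) = deadline - sum of successor durations
Successors: activities 4 through 6 with durations [4, 8, 10]
Sum of successor durations = 22
LF = 44 - 22 = 22

22


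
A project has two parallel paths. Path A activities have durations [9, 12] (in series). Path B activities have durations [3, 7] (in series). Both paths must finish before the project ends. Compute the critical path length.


Path A total = 9 + 12 = 21
Path B total = 3 + 7 = 10
Critical path = longest path = max(21, 10) = 21

21


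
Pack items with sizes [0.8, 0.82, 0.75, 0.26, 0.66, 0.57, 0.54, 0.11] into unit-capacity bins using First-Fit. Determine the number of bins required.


Place items sequentially using First-Fit:
  Item 0.8 -> new Bin 1
  Item 0.82 -> new Bin 2
  Item 0.75 -> new Bin 3
  Item 0.26 -> new Bin 4
  Item 0.66 -> Bin 4 (now 0.92)
  Item 0.57 -> new Bin 5
  Item 0.54 -> new Bin 6
  Item 0.11 -> Bin 1 (now 0.91)
Total bins used = 6

6


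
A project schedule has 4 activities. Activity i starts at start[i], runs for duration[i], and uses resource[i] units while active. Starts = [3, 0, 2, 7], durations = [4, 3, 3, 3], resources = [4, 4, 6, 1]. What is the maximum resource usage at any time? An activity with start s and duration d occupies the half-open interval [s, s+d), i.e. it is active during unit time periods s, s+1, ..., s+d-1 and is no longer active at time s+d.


Each activity i is active on [start_i, start_i + duration_i).
Compute total resource usage per time slot:
  t=0: active resources = [4], total = 4
  t=1: active resources = [4], total = 4
  t=2: active resources = [4, 6], total = 10
  t=3: active resources = [4, 6], total = 10
  t=4: active resources = [4, 6], total = 10
  t=5: active resources = [4], total = 4
  t=6: active resources = [4], total = 4
  t=7: active resources = [1], total = 1
  t=8: active resources = [1], total = 1
  t=9: active resources = [1], total = 1
Peak resource demand = 10

10


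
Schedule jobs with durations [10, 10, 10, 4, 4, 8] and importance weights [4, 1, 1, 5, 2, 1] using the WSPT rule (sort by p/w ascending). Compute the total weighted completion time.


Compute p/w ratios and sort ascending (WSPT): [(4, 5), (4, 2), (10, 4), (8, 1), (10, 1), (10, 1)]
Compute weighted completion times:
  Job (p=4,w=5): C=4, w*C=5*4=20
  Job (p=4,w=2): C=8, w*C=2*8=16
  Job (p=10,w=4): C=18, w*C=4*18=72
  Job (p=8,w=1): C=26, w*C=1*26=26
  Job (p=10,w=1): C=36, w*C=1*36=36
  Job (p=10,w=1): C=46, w*C=1*46=46
Total weighted completion time = 216

216
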